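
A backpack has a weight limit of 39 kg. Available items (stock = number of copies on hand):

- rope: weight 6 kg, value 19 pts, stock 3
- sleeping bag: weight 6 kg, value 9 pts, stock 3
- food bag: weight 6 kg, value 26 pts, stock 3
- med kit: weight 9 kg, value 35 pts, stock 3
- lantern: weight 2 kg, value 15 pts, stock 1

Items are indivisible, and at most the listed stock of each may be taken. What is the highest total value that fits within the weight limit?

Top feasible selections:
- 3×food bag + 2×med kit + 1×lantern: weight 38, value 163
- 2×food bag + 3×med kit: weight 39, value 157
- 1×rope + 2×food bag + 2×med kit + 1×lantern: weight 38, value 156
Best: 163 pts.

163 pts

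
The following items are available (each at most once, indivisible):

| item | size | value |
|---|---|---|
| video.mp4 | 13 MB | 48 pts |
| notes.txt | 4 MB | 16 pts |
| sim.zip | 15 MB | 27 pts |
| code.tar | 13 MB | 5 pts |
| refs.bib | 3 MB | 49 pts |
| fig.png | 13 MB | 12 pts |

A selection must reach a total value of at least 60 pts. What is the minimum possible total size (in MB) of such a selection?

7

Subsets with value ≥ 60, sorted by total size:
- notes.txt+refs.bib: size 7, value 65
- video.mp4+refs.bib: size 16, value 97
- refs.bib+fig.png: size 16, value 61
Minimum size: 7 MB.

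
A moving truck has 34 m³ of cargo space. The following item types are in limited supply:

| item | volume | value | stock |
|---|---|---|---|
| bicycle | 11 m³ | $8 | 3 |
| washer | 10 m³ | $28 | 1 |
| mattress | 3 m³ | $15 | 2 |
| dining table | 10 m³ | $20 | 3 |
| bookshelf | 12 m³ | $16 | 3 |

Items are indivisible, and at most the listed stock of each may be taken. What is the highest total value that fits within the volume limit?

Best selections within volume 34 and stock limits:
- 1×washer + 1×mattress + 2×dining table: volume 33, value 83
- 1×washer + 2×mattress + 1×dining table: volume 26, value 78
Best: $83.

$83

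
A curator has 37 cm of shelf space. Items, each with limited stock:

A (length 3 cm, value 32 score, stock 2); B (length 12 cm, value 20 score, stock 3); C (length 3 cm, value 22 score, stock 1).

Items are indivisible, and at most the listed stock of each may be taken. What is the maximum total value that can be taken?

Best selections within length 37 and stock limits:
- 2×A + 2×B + 1×C: length 33, value 126
- 2×A + 1×B + 1×C: length 21, value 106
Best: 126 score.

126 score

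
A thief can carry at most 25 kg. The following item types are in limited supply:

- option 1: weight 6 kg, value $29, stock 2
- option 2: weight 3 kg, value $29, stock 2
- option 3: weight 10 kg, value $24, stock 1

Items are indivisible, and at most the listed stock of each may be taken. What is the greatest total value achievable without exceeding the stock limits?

Top feasible selections:
- 2×option 1 + 2×option 2: weight 18, value 116
- 1×option 1 + 2×option 2 + 1×option 3: weight 22, value 111
- 2×option 1 + 1×option 2 + 1×option 3: weight 25, value 111
Best: $116.

$116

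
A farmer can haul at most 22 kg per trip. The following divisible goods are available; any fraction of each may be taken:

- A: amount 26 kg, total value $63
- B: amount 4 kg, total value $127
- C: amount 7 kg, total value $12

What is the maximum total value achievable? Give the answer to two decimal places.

Take in order of value per unit:
- B (127/4 per unit): all 4 → value 127, running total 127.00
- A (63/26 per unit): 18 of 26 → value 18×63/26 = 43.6154, running total 170.62
Total 170.62.

170.62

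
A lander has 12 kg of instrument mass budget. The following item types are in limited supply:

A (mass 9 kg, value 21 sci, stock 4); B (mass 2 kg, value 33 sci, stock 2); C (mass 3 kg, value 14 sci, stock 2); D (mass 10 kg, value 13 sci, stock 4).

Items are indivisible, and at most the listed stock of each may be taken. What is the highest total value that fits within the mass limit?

Best selections within mass 12 and stock limits:
- 2×B + 2×C: mass 10, value 94
- 2×B + 1×C: mass 7, value 80
- 2×B: mass 4, value 66
- 1×B + 2×C: mass 8, value 61
Best: 94 sci.

94 sci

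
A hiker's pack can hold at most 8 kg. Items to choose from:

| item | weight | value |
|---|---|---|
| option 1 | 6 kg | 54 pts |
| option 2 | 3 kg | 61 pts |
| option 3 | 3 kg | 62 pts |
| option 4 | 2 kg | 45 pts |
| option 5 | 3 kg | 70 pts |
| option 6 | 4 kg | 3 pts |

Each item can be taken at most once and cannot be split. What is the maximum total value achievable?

177 pts

Check high-value combinations within 8 kg:
- option 3+option 4+option 5: weight 3+2+3=8, value 62+45+70=177
- option 2+option 4+option 5: weight 3+2+3=8, value 61+45+70=176
- option 2+option 3+option 4: weight 3+3+2=8, value 61+62+45=168
- option 3+option 5: weight 3+3=6, value 62+70=132
- option 2+option 5: weight 3+3=6, value 61+70=131
Best: 177 pts.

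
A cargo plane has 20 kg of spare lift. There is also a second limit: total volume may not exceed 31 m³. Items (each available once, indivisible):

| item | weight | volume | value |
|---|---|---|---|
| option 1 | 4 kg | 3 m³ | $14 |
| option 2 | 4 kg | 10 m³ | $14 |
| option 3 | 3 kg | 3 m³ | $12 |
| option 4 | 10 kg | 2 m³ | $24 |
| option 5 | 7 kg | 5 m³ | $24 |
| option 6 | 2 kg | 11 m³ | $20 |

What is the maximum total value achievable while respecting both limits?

Feasible sets respecting both limits:
- option 1+option 2+option 4+option 6: weight 20, volume 26, value 72
- option 1+option 2+option 5+option 6: weight 17, volume 29, value 72
- option 1+option 3+option 4+option 6: weight 19, volume 19, value 70
Best: $72.

$72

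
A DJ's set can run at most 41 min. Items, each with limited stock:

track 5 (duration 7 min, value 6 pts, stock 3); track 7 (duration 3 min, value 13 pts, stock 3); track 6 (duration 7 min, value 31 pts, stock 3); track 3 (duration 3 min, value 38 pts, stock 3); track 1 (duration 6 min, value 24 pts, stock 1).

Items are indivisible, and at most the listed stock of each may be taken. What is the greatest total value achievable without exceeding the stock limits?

246 pts

Best selections within duration 41 and stock limits:
- 3×track 7 + 3×track 6 + 3×track 3: duration 39, value 246
- 1×track 7 + 3×track 6 + 3×track 3 + 1×track 1: duration 39, value 244
- 3×track 7 + 2×track 6 + 3×track 3 + 1×track 1: duration 38, value 239
Best: 246 pts.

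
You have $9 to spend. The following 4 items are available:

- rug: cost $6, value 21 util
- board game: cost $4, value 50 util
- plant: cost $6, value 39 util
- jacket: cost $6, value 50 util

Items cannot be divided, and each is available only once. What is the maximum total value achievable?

Check high-value combinations within $9:
- board game: cost 4, value 50
- jacket: cost 6, value 50
- plant: cost 6, value 39
- rug: cost 6, value 21
Best: 50 util.

50 util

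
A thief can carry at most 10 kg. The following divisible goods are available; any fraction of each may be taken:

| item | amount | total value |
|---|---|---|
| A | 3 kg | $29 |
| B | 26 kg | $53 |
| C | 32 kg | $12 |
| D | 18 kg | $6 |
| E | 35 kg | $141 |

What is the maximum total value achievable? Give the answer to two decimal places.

57.20

Take in order of value per unit:
- A (29/3 per unit): all 3 → value 29, running total 29.00
- E (141/35 per unit): 7 of 35 → value 7×141/35 = 28.2000, running total 57.20
Total 57.20.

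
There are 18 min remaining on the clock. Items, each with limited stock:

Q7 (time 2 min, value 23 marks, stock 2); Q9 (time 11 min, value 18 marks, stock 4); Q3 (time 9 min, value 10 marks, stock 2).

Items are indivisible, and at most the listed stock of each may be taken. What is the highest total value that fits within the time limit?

64 marks

Top feasible selections:
- 2×Q7 + 1×Q9: time 15, value 64
- 2×Q7 + 1×Q3: time 13, value 56
- 2×Q7: time 4, value 46
- 1×Q7 + 1×Q9: time 13, value 41
Best: 64 marks.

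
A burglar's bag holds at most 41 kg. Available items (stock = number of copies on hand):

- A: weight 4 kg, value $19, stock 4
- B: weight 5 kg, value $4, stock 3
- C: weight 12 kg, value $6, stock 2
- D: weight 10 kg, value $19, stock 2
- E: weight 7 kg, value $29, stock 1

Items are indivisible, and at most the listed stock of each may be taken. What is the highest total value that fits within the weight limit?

Best selections within weight 41 and stock limits:
- 4×A + 1×B + 1×D + 1×E: weight 38, value 128
- 4×A + 1×D + 1×E: weight 33, value 124
Best: $128.

$128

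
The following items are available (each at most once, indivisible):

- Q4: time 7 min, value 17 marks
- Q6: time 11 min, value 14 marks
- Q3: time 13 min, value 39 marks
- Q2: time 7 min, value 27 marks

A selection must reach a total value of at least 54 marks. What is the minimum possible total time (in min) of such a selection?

20

Subsets with value ≥ 54, sorted by total time:
- Q3+Q2: time 20, value 66
- Q4+Q3: time 20, value 56
Minimum time: 20 min.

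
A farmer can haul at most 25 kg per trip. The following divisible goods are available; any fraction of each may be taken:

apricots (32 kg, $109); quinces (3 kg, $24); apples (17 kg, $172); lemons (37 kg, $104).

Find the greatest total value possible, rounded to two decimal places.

Take in order of value per unit:
- apples (172/17 per unit): all 17 → value 172, running total 172.00
- quinces (24/3 per unit): all 3 → value 24, running total 196.00
- apricots (109/32 per unit): 5 of 32 → value 5×109/32 = 17.0313, running total 213.03
Total 213.03.

213.03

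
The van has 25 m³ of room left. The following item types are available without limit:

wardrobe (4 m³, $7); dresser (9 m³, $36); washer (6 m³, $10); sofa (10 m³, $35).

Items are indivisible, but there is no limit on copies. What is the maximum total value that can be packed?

$82

Best value-per-unit is dresser at 36/9; filling with it alone gives 2×36 = 72.
Optimal mix: 2×dresser + 1×washer → volume 24, value 82.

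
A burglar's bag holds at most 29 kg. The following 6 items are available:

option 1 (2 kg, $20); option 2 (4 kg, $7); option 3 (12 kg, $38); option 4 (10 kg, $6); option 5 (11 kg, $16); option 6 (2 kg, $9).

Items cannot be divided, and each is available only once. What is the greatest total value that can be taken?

Check high-value combinations within 29 kg:
- option 1+option 3+option 5+option 6: weight 2+12+11+2=27, value 20+38+16+9=83
- option 1+option 2+option 3+option 5: weight 2+4+12+11=29, value 20+7+38+16=81
- option 1+option 2+option 3+option 6: weight 2+4+12+2=20, value 20+7+38+9=74
- option 1+option 3+option 5: weight 2+12+11=25, value 20+38+16=74
- option 1+option 3+option 4+option 6: weight 2+12+10+2=26, value 20+38+6+9=73
Best: $83.

$83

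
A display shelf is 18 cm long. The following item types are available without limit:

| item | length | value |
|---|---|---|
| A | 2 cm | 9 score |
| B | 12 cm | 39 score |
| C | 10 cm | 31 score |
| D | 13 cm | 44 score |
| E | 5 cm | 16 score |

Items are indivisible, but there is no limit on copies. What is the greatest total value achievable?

Best value-per-unit is A at 9/2, and filling with it alone uses length 9×2=18. No mix of the others beats 9×9 = 81.

81 score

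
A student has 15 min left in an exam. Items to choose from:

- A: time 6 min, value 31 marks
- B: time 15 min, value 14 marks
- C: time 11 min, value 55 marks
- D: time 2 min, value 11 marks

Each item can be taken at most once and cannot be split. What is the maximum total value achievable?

Check high-value combinations within 15 min:
- C+D: time 11+2=13, value 55+11=66
- C: time 11, value 55
- A+D: time 6+2=8, value 31+11=42
- A: time 6, value 31
Best: 66 marks.

66 marks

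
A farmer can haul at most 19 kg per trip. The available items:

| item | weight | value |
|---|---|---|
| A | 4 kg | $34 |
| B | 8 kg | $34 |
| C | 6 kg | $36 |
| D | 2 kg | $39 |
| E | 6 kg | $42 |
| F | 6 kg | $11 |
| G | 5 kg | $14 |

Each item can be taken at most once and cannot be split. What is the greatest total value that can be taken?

$151

Check high-value combinations within 19 kg:
- A+C+D+E: weight 4+6+2+6=18, value 34+36+39+42=151
- C+D+E+G: weight 6+2+6+5=19, value 36+39+42+14=131
- A+D+E+G: weight 4+2+6+5=17, value 34+39+42+14=129
- A+D+E+F: weight 4+2+6+6=18, value 34+39+42+11=126
Best: $151.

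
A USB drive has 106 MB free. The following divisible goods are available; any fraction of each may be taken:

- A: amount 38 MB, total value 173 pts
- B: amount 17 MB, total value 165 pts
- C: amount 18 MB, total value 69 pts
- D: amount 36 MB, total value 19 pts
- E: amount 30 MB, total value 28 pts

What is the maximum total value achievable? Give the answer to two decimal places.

Take in order of value per unit:
- B (165/17 per unit): all 17 → value 165, running total 165.00
- A (173/38 per unit): all 38 → value 173, running total 338.00
- C (69/18 per unit): all 18 → value 69, running total 407.00
- E (28/30 per unit): all 30 → value 28, running total 435.00
- D (19/36 per unit): 3 of 36 → value 3×19/36 = 1.5833, running total 436.58
Total 436.58.

436.58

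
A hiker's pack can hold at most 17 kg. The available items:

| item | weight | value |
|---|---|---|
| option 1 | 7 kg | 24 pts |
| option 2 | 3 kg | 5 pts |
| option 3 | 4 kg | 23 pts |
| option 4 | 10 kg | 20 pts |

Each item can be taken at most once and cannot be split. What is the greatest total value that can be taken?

Check high-value combinations within 17 kg:
- option 1+option 2+option 3: weight 7+3+4=14, value 24+5+23=52
- option 2+option 3+option 4: weight 3+4+10=17, value 5+23+20=48
- option 1+option 3: weight 7+4=11, value 24+23=47
Best: 52 pts.

52 pts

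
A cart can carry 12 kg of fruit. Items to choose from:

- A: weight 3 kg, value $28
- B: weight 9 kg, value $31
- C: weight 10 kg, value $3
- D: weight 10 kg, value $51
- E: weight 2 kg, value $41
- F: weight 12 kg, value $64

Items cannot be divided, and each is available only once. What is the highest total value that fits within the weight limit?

This is a 0/1 knapsack; check combinations near the capacity.
- D+E: weight 10+2=12, value 51+41=92
- B+E: weight 9+2=11, value 31+41=72
- A+E: weight 3+2=5, value 28+41=69
- F: weight 12, value 64
Best: $92.

$92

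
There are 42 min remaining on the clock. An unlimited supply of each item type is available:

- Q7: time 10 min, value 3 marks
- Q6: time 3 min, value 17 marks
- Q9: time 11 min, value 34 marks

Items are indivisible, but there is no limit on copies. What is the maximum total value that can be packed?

Best value-per-unit is Q6 at 17/3, and filling with it alone uses time 14×3=42. No mix of the others beats 14×17 = 238.

238 marks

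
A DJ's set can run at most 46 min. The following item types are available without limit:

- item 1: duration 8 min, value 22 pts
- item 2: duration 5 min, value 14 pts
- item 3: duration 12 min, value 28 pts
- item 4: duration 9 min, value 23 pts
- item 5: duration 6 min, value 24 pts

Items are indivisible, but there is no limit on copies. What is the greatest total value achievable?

Best value-per-unit is item 5 at 24/6; filling with it alone gives 7×24 = 168.
Optimal mix: 2×item 2 + 6×item 5 → duration 46, value 172.

172 pts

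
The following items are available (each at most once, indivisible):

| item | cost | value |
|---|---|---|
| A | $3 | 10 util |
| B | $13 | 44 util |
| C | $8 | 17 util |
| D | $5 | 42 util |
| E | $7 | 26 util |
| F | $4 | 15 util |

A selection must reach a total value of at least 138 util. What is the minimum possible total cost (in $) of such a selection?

36

Subsets with value ≥ 138, sorted by total cost:
- A+B+C+D+E: cost 36, value 139
- B+C+D+E+F: cost 37, value 144
- A+B+C+D+E+F: cost 40, value 154
Minimum cost: 36 $.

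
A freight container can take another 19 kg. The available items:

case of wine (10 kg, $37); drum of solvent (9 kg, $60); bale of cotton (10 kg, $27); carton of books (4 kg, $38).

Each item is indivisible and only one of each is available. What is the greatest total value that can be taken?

$98

Check high-value combinations within 19 kg:
- drum of solvent+carton of books: weight 9+4=13, value 60+38=98
- case of wine+drum of solvent: weight 10+9=19, value 37+60=97
- drum of solvent+bale of cotton: weight 9+10=19, value 60+27=87
Best: $98.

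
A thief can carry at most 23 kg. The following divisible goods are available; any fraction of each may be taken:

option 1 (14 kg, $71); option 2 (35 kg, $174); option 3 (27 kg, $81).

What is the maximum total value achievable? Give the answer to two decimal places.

115.74

Take in order of value per unit:
- option 1 (71/14 per unit): all 14 → value 71, running total 71.00
- option 2 (174/35 per unit): 9 of 35 → value 9×174/35 = 44.7429, running total 115.74
Total 115.74.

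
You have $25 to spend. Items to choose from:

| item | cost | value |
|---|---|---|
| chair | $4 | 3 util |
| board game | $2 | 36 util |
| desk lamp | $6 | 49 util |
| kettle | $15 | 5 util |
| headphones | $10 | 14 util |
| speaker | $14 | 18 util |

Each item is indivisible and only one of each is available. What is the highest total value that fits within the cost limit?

This is a 0/1 knapsack; check combinations near the capacity.
- board game+desk lamp+speaker: cost 2+6+14=22, value 36+49+18=103
- chair+board game+desk lamp+headphones: cost 4+2+6+10=22, value 3+36+49+14=102
- board game+desk lamp+headphones: cost 2+6+10=18, value 36+49+14=99
Best: 103 util.

103 util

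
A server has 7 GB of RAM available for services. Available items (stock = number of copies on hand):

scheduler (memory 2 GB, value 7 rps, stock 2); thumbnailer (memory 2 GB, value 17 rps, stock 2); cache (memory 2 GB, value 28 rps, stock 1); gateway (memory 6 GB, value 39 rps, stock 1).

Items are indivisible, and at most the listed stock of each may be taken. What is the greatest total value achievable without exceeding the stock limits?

62 rps

Top feasible selections:
- 2×thumbnailer + 1×cache: memory 6, value 62
- 1×scheduler + 1×thumbnailer + 1×cache: memory 6, value 52
Best: 62 rps.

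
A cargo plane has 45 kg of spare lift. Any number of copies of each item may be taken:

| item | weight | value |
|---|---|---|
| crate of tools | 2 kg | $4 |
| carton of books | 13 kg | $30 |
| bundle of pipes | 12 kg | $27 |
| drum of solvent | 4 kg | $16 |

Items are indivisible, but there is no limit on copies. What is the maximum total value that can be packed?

Best value-per-unit is drum of solvent at 16/4, and filling with it alone uses weight 11×4=44. No mix of the others beats 11×16 = 176.

$176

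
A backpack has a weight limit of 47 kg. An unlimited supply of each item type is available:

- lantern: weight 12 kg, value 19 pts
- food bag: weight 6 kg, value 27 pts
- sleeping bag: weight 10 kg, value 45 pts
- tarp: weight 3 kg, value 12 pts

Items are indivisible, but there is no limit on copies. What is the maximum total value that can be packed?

210 pts

Best value-per-unit is food bag at 27/6; filling with it alone gives 7×27 = 189.
Optimal mix: 4×food bag + 2×sleeping bag + 1×tarp → weight 47, value 210.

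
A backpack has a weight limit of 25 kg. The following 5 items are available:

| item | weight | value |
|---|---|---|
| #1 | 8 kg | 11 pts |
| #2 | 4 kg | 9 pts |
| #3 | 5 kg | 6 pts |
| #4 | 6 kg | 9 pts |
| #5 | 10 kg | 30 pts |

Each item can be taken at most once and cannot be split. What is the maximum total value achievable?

Check high-value combinations within 25 kg:
- #2+#3+#4+#5: weight 4+5+6+10=25, value 9+6+9+30=54
- #1+#2+#5: weight 8+4+10=22, value 11+9+30=50
- #1+#4+#5: weight 8+6+10=24, value 11+9+30=50
Best: 54 pts.

54 pts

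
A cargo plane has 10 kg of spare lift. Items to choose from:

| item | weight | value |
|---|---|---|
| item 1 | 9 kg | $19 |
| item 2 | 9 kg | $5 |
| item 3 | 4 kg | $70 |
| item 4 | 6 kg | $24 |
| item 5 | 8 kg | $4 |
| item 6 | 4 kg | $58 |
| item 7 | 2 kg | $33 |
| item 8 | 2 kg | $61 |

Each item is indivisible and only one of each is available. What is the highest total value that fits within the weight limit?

$189

Check high-value combinations within 10 kg:
- item 3+item 6+item 8: weight 4+4+2=10, value 70+58+61=189
- item 3+item 7+item 8: weight 4+2+2=8, value 70+33+61=164
- item 3+item 6+item 7: weight 4+4+2=10, value 70+58+33=161
- item 6+item 7+item 8: weight 4+2+2=8, value 58+33+61=152
- item 3+item 8: weight 4+2=6, value 70+61=131
Best: $189.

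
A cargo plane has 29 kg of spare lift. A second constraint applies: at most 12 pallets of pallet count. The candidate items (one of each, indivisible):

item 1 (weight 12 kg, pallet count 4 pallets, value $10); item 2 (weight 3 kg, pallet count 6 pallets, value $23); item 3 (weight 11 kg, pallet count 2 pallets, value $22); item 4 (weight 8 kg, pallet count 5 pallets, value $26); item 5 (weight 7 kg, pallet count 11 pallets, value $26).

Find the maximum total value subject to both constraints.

Feasible sets respecting both limits:
- item 1+item 2+item 3: weight 26, pallet count 12, value 55
- item 2+item 4: weight 11, pallet count 11, value 49
- item 3+item 4: weight 19, pallet count 7, value 48
- item 2+item 3: weight 14, pallet count 8, value 45
Best: $55.

$55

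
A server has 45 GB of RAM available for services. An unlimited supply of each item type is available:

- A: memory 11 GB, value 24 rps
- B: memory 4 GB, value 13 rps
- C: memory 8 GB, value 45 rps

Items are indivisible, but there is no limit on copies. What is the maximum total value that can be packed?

Best value-per-unit is C at 45/8; filling with it alone gives 5×45 = 225.
Optimal mix: 1×B + 5×C → memory 44, value 238.

238 rps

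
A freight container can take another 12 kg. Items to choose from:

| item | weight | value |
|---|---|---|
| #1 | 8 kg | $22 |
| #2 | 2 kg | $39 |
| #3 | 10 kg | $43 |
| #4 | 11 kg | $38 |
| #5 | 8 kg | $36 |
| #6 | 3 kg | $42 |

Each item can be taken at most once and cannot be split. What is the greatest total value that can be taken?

Check high-value combinations within 12 kg:
- #2+#3: weight 2+10=12, value 39+43=82
- #2+#6: weight 2+3=5, value 39+42=81
- #5+#6: weight 8+3=11, value 36+42=78
- #2+#5: weight 2+8=10, value 39+36=75
- #1+#6: weight 8+3=11, value 22+42=64
Best: $82.

$82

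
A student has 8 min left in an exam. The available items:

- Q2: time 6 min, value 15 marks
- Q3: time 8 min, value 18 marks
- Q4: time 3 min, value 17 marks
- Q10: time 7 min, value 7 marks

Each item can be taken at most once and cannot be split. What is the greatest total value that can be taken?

18 marks

Check high-value combinations within 8 min:
- Q3: time 8, value 18
- Q4: time 3, value 17
- Q2: time 6, value 15
Best: 18 marks.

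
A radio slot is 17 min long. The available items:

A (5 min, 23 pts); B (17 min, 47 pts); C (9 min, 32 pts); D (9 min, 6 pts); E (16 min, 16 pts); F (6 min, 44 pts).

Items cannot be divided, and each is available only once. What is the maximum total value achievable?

76 pts

Check high-value combinations within 17 min:
- C+F: duration 9+6=15, value 32+44=76
- A+F: duration 5+6=11, value 23+44=67
- A+C: duration 5+9=14, value 23+32=55
Best: 76 pts.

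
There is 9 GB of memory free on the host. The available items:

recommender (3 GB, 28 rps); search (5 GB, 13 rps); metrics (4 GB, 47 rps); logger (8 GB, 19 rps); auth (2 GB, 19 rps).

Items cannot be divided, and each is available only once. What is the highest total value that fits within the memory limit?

Check high-value combinations within 9 GB:
- recommender+metrics+auth: memory 3+4+2=9, value 28+47+19=94
- recommender+metrics: memory 3+4=7, value 28+47=75
- metrics+auth: memory 4+2=6, value 47+19=66
- search+metrics: memory 5+4=9, value 13+47=60
Best: 94 rps.

94 rps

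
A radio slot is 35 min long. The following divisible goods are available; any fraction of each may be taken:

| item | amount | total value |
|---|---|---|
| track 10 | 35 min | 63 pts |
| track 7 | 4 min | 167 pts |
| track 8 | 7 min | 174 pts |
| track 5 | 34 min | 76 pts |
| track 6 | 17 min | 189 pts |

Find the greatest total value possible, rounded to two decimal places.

545.65

Take in order of value per unit:
- track 7 (167/4 per unit): all 4 → value 167, running total 167.00
- track 8 (174/7 per unit): all 7 → value 174, running total 341.00
- track 6 (189/17 per unit): all 17 → value 189, running total 530.00
- track 5 (76/34 per unit): 7 of 34 → value 7×76/34 = 15.6471, running total 545.65
Total 545.65.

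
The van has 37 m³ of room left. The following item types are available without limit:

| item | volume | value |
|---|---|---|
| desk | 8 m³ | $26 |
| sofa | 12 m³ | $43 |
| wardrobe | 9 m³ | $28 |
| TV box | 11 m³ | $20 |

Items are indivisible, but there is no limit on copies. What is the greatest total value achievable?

Best value-per-unit is sofa at 43/12, and filling with it alone uses volume 3×12=36. No mix of the others beats 3×43 = 129.

$129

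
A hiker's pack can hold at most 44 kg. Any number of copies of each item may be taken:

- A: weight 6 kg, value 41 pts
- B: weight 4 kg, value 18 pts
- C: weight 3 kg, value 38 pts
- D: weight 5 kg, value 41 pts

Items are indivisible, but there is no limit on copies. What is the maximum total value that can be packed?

535 pts

Best value-per-unit is C at 38/3; filling with it alone gives 14×38 = 532.
Optimal mix: 13×C + 1×D → weight 44, value 535.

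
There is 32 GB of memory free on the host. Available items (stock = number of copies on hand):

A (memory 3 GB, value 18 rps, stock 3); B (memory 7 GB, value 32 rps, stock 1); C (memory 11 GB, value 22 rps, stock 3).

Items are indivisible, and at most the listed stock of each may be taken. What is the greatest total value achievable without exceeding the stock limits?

Top feasible selections:
- 3×A + 1×B + 1×C: memory 27, value 108
- 3×A + 2×C: memory 31, value 98
- 1×A + 1×B + 2×C: memory 32, value 94
- 2×A + 1×B + 1×C: memory 24, value 90
Best: 108 rps.

108 rps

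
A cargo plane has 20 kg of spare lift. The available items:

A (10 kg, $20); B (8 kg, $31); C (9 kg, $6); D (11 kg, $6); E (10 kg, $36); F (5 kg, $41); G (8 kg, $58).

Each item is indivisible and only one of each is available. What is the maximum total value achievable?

$99

Check high-value combinations within 20 kg:
- F+G: weight 5+8=13, value 41+58=99
- E+G: weight 10+8=18, value 36+58=94
- B+G: weight 8+8=16, value 31+58=89
Best: $99.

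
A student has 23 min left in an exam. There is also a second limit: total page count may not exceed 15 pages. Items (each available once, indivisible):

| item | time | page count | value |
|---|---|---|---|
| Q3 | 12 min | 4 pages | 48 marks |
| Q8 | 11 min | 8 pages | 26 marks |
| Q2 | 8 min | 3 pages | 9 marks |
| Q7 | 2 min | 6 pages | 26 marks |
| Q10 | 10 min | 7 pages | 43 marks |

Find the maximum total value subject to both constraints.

Feasible sets respecting both limits:
- Q3+Q10: time 22, page count 11, value 91
- Q3+Q2+Q7: time 22, page count 13, value 83
- Q3+Q8: time 23, page count 12, value 74
Best: 91 marks.

91 marks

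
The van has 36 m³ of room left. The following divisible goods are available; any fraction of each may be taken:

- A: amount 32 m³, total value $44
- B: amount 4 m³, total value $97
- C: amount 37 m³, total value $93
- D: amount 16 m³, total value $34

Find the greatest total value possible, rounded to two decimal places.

Take in order of value per unit:
- B (97/4 per unit): all 4 → value 97, running total 97.00
- C (93/37 per unit): 32 of 37 → value 32×93/37 = 80.4324, running total 177.43
Total 177.43.

177.43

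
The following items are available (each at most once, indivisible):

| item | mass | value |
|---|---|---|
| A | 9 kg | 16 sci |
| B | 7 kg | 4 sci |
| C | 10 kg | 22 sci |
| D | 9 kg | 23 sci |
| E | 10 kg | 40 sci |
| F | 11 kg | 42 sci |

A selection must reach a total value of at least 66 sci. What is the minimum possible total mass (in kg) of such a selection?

Subsets with value ≥ 66, sorted by total mass:
- E+F: mass 21, value 82
- B+D+E: mass 26, value 67
- B+D+F: mass 27, value 69
Minimum mass: 21 kg.

21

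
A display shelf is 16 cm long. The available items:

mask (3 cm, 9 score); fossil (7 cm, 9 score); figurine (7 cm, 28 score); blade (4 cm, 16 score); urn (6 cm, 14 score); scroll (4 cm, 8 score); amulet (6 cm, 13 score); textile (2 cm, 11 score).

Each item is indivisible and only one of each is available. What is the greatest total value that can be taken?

64 score

This is a 0/1 knapsack; check combinations near the capacity.
- mask+figurine+blade+textile: length 3+7+4+2=16, value 9+28+16+11=64
- mask+figurine+scroll+textile: length 3+7+4+2=16, value 9+28+8+11=56
- figurine+blade+textile: length 7+4+2=13, value 28+16+11=55
- mask+figurine+blade: length 3+7+4=14, value 9+28+16=53
- figurine+urn+textile: length 7+6+2=15, value 28+14+11=53
Best: 64 score.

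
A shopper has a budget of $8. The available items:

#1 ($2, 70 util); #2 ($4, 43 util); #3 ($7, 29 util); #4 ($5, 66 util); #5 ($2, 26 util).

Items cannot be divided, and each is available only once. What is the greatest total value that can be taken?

Check high-value combinations within $8:
- #1+#2+#5: cost 2+4+2=8, value 70+43+26=139
- #1+#4: cost 2+5=7, value 70+66=136
- #1+#2: cost 2+4=6, value 70+43=113
- #1+#5: cost 2+2=4, value 70+26=96
- #4+#5: cost 5+2=7, value 66+26=92
Best: 139 util.

139 util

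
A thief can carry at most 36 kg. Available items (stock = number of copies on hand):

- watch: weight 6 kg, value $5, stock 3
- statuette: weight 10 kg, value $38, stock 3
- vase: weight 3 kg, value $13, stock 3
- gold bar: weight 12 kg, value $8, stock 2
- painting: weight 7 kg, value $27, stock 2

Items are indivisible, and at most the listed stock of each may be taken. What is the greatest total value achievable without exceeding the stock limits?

Best selections within weight 36 and stock limits:
- 2×statuette + 3×vase + 1×painting: weight 36, value 142
- 3×statuette + 2×vase: weight 36, value 140
Best: $142.

$142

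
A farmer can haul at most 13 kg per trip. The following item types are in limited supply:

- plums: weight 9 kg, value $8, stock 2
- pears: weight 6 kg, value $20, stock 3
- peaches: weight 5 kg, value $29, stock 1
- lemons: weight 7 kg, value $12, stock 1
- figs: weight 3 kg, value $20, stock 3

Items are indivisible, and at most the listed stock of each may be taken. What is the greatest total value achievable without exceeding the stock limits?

$69

Top feasible selections:
- 1×peaches + 2×figs: weight 11, value 69
- 3×figs: weight 9, value 60
- 1×pears + 2×figs: weight 12, value 60
Best: $69.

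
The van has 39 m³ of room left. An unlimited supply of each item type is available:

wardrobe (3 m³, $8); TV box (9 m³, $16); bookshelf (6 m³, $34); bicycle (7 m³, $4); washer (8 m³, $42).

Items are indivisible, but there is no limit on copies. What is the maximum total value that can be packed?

Best value-per-unit is bookshelf at 34/6; filling with it alone gives 6×34 = 204.
Optimal mix: 1×wardrobe + 6×bookshelf → volume 39, value 212.

$212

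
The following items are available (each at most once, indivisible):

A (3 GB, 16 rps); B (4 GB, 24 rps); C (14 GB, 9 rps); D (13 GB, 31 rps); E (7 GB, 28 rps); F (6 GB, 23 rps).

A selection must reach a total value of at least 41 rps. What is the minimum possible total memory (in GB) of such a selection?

Subsets with value ≥ 41, sorted by total memory:
- B+F: memory 10, value 47
- A+E: memory 10, value 44
- B+E: memory 11, value 52
Minimum memory: 10 GB.

10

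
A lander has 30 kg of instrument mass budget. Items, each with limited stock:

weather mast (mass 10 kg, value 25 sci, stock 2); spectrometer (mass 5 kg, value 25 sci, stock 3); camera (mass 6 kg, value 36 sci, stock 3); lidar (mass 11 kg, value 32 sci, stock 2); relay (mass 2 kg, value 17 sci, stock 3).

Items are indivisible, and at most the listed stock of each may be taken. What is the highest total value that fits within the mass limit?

184 sci

Top feasible selections:
- 1×spectrometer + 3×camera + 3×relay: mass 29, value 184
- 2×spectrometer + 3×camera + 1×relay: mass 30, value 175
Best: 184 sci.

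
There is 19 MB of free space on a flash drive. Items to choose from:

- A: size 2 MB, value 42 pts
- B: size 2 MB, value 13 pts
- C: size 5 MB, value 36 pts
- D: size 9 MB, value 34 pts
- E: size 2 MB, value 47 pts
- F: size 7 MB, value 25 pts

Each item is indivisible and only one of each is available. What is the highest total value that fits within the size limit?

Check high-value combinations within 19 MB:
- A+B+C+E+F: size 2+2+5+2+7=18, value 42+13+36+47+25=163
- A+C+D+E: size 2+5+9+2=18, value 42+36+34+47=159
- A+C+E+F: size 2+5+2+7=16, value 42+36+47+25=150
- A+B+C+E: size 2+2+5+2=11, value 42+13+36+47=138
- A+B+D+E: size 2+2+9+2=15, value 42+13+34+47=136
Best: 163 pts.

163 pts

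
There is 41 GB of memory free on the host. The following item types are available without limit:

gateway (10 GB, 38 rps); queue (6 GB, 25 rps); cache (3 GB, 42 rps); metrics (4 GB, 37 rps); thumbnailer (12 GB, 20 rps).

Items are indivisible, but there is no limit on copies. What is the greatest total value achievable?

Best value-per-unit is cache at 42/3, and filling with it alone uses memory 13×3=39. No mix of the others beats 13×42 = 546.

546 rps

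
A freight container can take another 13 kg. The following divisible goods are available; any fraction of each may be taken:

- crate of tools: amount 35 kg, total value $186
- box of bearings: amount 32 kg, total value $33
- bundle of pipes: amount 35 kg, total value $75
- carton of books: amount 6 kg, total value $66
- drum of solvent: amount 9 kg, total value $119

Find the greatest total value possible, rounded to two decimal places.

163.00

Take in order of value per unit:
- drum of solvent (119/9 per unit): all 9 → value 119, running total 119.00
- carton of books (66/6 per unit): 4 of 6 → value 4×66/6 = 44.0000, running total 163.00
Total 163.00.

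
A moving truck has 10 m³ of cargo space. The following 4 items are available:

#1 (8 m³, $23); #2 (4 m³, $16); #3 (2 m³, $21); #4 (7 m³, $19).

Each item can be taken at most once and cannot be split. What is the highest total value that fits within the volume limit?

$44

Check high-value combinations within 10 m³:
- #1+#3: volume 8+2=10, value 23+21=44
- #3+#4: volume 2+7=9, value 21+19=40
- #2+#3: volume 4+2=6, value 16+21=37
- #1: volume 8, value 23
Best: $44.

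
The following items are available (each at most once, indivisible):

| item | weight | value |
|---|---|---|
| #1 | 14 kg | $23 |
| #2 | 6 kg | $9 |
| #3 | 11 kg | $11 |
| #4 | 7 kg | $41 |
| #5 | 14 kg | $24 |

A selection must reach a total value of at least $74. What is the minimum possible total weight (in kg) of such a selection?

27

Subsets with value ≥ 74, sorted by total weight:
- #2+#4+#5: weight 27, value 74
- #3+#4+#5: weight 32, value 76
Minimum weight: 27 kg.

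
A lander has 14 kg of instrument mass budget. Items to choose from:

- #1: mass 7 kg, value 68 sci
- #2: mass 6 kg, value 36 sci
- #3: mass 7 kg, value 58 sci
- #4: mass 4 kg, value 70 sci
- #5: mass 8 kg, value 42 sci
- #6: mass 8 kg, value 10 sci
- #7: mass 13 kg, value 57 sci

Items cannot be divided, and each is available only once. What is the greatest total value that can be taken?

138 sci

Check high-value combinations within 14 kg:
- #1+#4: mass 7+4=11, value 68+70=138
- #3+#4: mass 7+4=11, value 58+70=128
- #1+#3: mass 7+7=14, value 68+58=126
Best: 138 sci.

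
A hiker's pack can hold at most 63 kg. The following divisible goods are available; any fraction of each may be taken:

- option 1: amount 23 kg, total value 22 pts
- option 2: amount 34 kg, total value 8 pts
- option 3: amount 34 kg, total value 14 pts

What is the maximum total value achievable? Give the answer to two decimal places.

37.41

Take in order of value per unit:
- option 1 (22/23 per unit): all 23 → value 22, running total 22.00
- option 3 (14/34 per unit): all 34 → value 14, running total 36.00
- option 2 (8/34 per unit): 6 of 34 → value 6×8/34 = 1.4118, running total 37.41
Total 37.41.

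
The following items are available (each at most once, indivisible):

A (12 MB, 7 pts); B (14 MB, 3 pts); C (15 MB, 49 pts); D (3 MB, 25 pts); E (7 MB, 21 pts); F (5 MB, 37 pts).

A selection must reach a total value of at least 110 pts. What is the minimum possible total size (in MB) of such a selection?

23

Subsets with value ≥ 110, sorted by total size:
- C+D+F: size 23, value 111
- C+D+E+F: size 30, value 132
- A+C+D+F: size 35, value 118
- B+C+D+F: size 37, value 114
Minimum size: 23 MB.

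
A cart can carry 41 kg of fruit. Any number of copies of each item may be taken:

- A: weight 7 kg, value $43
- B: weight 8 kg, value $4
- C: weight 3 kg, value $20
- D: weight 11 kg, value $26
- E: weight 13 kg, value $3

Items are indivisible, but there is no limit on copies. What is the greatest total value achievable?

$266

Best value-per-unit is C at 20/3; filling with it alone gives 13×20 = 260.
Optimal mix: 2×A + 9×C → weight 41, value 266.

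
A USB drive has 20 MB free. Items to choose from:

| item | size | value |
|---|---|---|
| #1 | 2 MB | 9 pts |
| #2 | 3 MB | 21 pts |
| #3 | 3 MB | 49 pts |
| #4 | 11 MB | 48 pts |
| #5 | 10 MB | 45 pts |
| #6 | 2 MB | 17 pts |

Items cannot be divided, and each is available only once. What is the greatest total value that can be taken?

141 pts

This is a 0/1 knapsack; check combinations near the capacity.
- #1+#2+#3+#5+#6: size 2+3+3+10+2=20, value 9+21+49+45+17=141
- #2+#3+#4+#6: size 3+3+11+2=19, value 21+49+48+17=135
- #2+#3+#5+#6: size 3+3+10+2=18, value 21+49+45+17=132
- #1+#2+#3+#4: size 2+3+3+11=19, value 9+21+49+48=127
- #1+#2+#3+#5: size 2+3+3+10=18, value 9+21+49+45=124
Best: 141 pts.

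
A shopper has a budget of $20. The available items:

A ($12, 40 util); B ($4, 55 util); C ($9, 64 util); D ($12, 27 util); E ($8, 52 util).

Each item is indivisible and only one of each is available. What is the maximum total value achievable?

119 util

Check high-value combinations within $20:
- B+C: cost 4+9=13, value 55+64=119
- C+E: cost 9+8=17, value 64+52=116
- B+E: cost 4+8=12, value 55+52=107
- A+B: cost 12+4=16, value 40+55=95
Best: 119 util.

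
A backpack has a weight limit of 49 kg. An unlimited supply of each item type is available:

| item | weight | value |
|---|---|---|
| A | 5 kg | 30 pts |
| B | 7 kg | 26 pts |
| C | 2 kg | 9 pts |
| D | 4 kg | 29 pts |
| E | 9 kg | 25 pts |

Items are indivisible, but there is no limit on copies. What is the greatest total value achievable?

Best value-per-unit is D at 29/4; filling with it alone gives 12×29 = 348.
Optimal mix: 1×A + 11×D → weight 49, value 349.

349 pts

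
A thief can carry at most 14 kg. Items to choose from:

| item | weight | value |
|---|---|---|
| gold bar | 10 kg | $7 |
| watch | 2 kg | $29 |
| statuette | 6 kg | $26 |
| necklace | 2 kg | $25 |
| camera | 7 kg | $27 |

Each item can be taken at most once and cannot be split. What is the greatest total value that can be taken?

Check high-value combinations within 14 kg:
- watch+necklace+camera: weight 2+2+7=11, value 29+25+27=81
- watch+statuette+necklace: weight 2+6+2=10, value 29+26+25=80
- gold bar+watch+necklace: weight 10+2+2=14, value 7+29+25=61
- watch+camera: weight 2+7=9, value 29+27=56
- watch+statuette: weight 2+6=8, value 29+26=55
Best: $81.

$81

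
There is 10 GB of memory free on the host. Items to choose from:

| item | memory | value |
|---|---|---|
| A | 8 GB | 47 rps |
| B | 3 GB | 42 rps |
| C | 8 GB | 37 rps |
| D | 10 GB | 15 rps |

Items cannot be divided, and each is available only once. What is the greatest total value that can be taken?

47 rps

Check high-value combinations within 10 GB:
- A: memory 8, value 47
- B: memory 3, value 42
- C: memory 8, value 37
Best: 47 rps.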